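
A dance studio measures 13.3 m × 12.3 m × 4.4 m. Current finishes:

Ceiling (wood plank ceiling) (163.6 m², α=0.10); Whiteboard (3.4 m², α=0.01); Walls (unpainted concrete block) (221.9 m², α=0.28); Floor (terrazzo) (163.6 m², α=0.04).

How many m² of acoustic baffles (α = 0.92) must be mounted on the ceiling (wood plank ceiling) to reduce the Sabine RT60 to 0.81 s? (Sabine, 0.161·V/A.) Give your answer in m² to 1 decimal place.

Total absorption A₁ = 163.6*0.10 + 3.4*0.01 + 221.9*0.28 + 163.6*0.04
  = 16.360 + 0.034 + 62.132 + 6.544 = 85.070 m² sabins.
V = 719.796 m³. Target absorption A₂ = 0.161 × 719.796 / 0.81 = 143.071 sabins.
ΔA needed = 143.071 − 85.070 = 58.001 sabins.
Each m² of panel replacing the ceiling (wood plank ceiling) adds (0.92 − 0.10) = 0.82 sabins.
Panel area = 58.001 / 0.82 = 70.7 m².

70.7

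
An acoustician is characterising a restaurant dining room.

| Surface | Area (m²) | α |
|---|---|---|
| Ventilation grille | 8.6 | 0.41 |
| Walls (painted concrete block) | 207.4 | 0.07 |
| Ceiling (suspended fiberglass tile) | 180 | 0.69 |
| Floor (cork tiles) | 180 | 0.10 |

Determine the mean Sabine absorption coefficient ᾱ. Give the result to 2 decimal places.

S = Σ Sᵢ = 8.6 + 207.4 + 180 + 180 = 576.0 m².
A = 8.6·0.41 + 207.4·0.07 + 180·0.69 + 180·0.10 = 160.244 sabins.
ᾱ = 160.244 / 576.0 = 0.28.

0.28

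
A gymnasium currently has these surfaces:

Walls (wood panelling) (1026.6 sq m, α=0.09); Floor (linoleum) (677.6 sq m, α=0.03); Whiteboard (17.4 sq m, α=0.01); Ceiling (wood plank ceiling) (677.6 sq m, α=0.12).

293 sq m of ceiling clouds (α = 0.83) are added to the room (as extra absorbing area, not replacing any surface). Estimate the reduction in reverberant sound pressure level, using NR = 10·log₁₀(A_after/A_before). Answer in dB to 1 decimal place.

3.5 dB

Equivalent absorption area: A_before = 1026.6*0.09 + 677.6*0.03 + 17.4*0.01 + 677.6*0.12 = 194.208 sq m.
Treatment contributes 293·0.83 = 243.190 sabins.
A_after = 194.208 + 243.190 = 437.398 sabins.
Reduction = 10 log₁₀(A_after/A_before) = 10 log₁₀(2.2522) = 3.5 dB.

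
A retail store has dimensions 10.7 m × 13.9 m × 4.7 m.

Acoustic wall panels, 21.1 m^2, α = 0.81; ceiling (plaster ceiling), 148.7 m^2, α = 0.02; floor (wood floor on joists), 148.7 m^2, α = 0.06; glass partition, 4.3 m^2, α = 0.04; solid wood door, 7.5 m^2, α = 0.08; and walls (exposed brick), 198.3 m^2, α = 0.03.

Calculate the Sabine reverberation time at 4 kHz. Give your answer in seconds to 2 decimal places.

A = Σ Sᵢαᵢ = 21.1*0.81 + 148.7*0.02 + 148.7*0.06 + 4.3*0.04 + 7.5*0.08 + 198.3*0.03 = 35.708 sabins.
V = 10.7·13.9·4.7 = 699.031 m³.
Sabine: RT60 = 0.161 × 699.031 / 35.708 = 3.15 s.

3.15 sec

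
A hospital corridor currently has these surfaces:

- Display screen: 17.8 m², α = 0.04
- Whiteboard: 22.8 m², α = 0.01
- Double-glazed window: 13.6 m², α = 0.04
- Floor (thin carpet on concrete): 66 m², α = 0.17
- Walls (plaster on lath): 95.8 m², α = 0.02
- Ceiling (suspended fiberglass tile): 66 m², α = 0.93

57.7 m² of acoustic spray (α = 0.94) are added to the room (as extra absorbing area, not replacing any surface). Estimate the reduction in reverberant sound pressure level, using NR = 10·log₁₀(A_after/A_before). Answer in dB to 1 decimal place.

Equivalent absorption area: A_before = 17.8×0.04 + 22.8×0.01 + 13.6×0.04 + 66×0.17 + 95.8×0.02 + 66×0.93 = 76.000 m².
Added absorption = 57.7 × 0.94 = 54.238 sabins.
New total A_after = 130.238 sabins.
NR = 10·log₁₀(130.238/76.000) = 2.3 dB.

2.3 dB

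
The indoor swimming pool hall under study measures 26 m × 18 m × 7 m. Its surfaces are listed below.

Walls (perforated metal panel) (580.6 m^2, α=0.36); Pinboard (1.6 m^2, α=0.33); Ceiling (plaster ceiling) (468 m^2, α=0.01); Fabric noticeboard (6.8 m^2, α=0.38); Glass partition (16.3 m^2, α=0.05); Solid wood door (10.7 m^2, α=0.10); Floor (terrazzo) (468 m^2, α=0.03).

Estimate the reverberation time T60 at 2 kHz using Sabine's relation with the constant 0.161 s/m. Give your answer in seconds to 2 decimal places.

Total absorption A = 580.6×0.36 + 1.6×0.33 + 468×0.01 + 6.8×0.38 + 16.3×0.05 + 10.7×0.10 + 468×0.03
  = 209.016 + 0.528 + 4.680 + 2.584 + 0.815 + 1.070 + 14.040 = 232.733 m^2 sabins.
V = 26·18·7 = 3276 m³.
Sabine: RT60 = 0.161 × 3276 / 232.733 = 2.27 s.

2.27 seconds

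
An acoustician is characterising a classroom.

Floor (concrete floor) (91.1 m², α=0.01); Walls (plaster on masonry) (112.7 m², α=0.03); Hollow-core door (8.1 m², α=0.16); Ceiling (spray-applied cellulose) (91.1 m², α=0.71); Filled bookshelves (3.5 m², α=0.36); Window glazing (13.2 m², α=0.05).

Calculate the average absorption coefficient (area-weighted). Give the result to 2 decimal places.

0.23

S = Σ Sᵢ = 91.1 + 112.7 + 8.1 + 91.1 + 3.5 + 13.2 = 319.7 m².
A = 91.1*0.01 + 112.7*0.03 + 8.1*0.16 + 91.1*0.71 + 3.5*0.36 + 13.2*0.05 = 72.189 sabins.
ᾱ = 72.189 / 319.7 = 0.23.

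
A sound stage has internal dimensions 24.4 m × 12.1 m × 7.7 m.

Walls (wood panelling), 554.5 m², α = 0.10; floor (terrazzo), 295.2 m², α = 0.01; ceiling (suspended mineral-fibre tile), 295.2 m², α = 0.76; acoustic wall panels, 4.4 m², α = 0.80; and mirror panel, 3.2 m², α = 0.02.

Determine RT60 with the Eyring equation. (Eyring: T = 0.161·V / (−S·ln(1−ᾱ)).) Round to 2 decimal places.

S = Σ Sᵢ = 1152.5 m².
Σ(Sᵢαᵢ) = 554.5·0.10 + 295.2·0.01 + 295.2·0.76 + 4.4·0.80 + 3.2·0.02 = 286.338.
ᾱ = 286.338 / 1152.5 = 0.2484.
−S·ln(1−ᾱ) = −1152.5 × ln(1 − 0.2484) = 329.098.
V = 24.4 × 12.1 × 7.7 = 2273.348 m³.
T = 0.161·V/[−S·ln(1−ᾱ)] = 0.161·2273.348/329.098 = 1.11 s.

1.11 sec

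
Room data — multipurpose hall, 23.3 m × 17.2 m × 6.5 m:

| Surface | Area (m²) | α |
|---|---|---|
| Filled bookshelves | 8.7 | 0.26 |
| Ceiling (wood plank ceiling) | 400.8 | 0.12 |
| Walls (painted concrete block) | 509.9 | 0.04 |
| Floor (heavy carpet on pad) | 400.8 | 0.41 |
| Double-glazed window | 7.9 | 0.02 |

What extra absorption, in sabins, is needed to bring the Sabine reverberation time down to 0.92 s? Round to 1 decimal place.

220.6 sabins

Equivalent absorption area: A₁ = 8.7*0.26 + 400.8*0.12 + 509.9*0.04 + 400.8*0.41 + 7.9*0.02 = 235.240 m².
V = 2604.94 m³. Required absorption A₂ = 0.161 × 2604.94 / 0.92 = 455.865 sabins.
Shortfall: 455.865 − 235.240 = 220.6 sabins.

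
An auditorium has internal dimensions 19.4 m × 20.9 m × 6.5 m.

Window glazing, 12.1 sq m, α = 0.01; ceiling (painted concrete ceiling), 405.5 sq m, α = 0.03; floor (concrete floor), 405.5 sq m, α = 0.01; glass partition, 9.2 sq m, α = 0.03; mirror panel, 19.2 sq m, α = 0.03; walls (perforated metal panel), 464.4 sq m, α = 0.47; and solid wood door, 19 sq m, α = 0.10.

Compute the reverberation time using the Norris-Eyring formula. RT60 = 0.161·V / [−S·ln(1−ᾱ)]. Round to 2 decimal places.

1.62 s

Total surface area S = 12.1 + 405.5 + 405.5 + 9.2 + 19.2 + 464.4 + 19 = 1334.9 sq m.
Σ(Sᵢαᵢ) = 12.1·0.01 + 405.5·0.03 + 405.5·0.01 + 9.2·0.03 + 19.2·0.03 + 464.4·0.47 + 19·0.10 = 237.361.
ᾱ = 237.361 / 1334.9 = 0.1778.
−S·ln(1−ᾱ) = −1334.9 × ln(1 − 0.1778) = 261.336.
V = 19.4 × 20.9 × 6.5 = 2635.49 m³.
T = 0.161·V/[−S·ln(1−ᾱ)] = 0.161·2635.49/261.336 = 1.62 s.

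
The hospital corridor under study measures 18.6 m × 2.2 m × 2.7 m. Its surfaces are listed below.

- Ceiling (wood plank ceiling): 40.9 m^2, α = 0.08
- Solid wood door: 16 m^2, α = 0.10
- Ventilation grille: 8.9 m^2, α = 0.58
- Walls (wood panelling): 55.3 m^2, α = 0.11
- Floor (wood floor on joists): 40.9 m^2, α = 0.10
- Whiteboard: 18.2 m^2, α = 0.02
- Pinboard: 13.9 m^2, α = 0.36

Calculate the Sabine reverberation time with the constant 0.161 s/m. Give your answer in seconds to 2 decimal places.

Summing Sᵢαᵢ: 3.272 + 1.600 + 5.162 + 6.083 + 4.090 + 0.364 + 5.004 → A = 25.575 sabins.
V = 18.6·2.2·2.7 = 110.484 m³.
RT60 = 0.161 · V / A = 0.161 × 110.484 / 25.575 = 0.70 s.

0.70 seconds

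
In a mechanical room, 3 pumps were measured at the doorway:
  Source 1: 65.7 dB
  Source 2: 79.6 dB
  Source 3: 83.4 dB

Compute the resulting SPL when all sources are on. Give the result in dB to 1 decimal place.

85.0 dB

Sum in the linear (power) domain: Σ 10^(Lᵢ/10) = 10^(65.7/10) + 10^(79.6/10) + 10^(83.4/10) = 3.137e+08.
L_total = 10·log₁₀(3.137e+08) = 85.0 dB.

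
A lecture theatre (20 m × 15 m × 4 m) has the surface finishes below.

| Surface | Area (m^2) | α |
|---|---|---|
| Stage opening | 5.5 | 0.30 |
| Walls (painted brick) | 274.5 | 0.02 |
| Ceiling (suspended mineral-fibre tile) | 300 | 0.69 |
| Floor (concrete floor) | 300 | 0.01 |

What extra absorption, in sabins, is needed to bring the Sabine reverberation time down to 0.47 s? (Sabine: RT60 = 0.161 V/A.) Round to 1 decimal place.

A₁ = Σ Sᵢαᵢ = 5.5*0.30 + 274.5*0.02 + 300*0.69 + 300*0.01 = 217.140 sabins.
Target A₂ = 0.161·1200/0.47 = 411.064 sabins (V = 1200 m³).
ΔA = A₂ − A₁ = 411.064 − 217.140 = 193.9 sabins.

193.9 sabins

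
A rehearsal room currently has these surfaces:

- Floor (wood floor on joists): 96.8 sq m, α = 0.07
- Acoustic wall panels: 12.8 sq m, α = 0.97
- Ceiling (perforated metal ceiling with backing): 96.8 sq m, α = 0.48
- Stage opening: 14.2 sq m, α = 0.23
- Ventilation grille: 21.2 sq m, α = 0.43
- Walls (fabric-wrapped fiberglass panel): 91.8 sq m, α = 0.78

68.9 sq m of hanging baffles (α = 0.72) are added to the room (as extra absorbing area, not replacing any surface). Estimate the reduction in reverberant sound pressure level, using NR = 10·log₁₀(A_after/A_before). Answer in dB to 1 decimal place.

1.2 dB

Equivalent absorption area: A_before = 96.8*0.07 + 12.8*0.97 + 96.8*0.48 + 14.2*0.23 + 21.2*0.43 + 91.8*0.78 = 149.642 sq m.
Treatment contributes 68.9·0.72 = 49.608 sabins.
New total A_after = 199.250 sabins.
Reduction = 10 log₁₀(A_after/A_before) = 10 log₁₀(1.3315) = 1.2 dB.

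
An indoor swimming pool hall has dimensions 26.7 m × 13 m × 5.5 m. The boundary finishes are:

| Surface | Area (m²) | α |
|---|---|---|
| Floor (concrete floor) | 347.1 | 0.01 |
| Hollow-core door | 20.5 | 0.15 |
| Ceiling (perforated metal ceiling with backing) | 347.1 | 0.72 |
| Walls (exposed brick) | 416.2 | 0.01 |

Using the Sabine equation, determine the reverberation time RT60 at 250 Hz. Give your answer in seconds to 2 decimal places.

Equivalent absorption area: A = 347.1×0.01 + 20.5×0.15 + 347.1×0.72 + 416.2×0.01 = 260.620 m².
Volume V = 26.7 × 13 × 5.5 = 1909.05 m³.
RT60 = 0.161 · V / A = 0.161 × 1909.05 / 260.620 = 1.18 s.

1.18 s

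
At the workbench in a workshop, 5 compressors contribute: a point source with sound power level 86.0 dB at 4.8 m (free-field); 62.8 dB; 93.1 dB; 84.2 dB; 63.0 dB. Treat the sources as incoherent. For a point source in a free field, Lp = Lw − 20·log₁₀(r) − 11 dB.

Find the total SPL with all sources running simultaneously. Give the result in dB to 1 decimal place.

93.6 dB

Source at 4.8 m: Lp = 86.0 − 20·log₁₀(4.8) − 11 = 61.4 dB.
Sum in the linear (power) domain: Σ 10^(Lᵢ/10) = 10^(61.4/10) + 10^(62.8/10) + 10^(93.1/10) + 10^(84.2/10) + 10^(63.0/10) = 2.31e+09.
Back to dB: 10·log₁₀ Σ = 93.6 dB.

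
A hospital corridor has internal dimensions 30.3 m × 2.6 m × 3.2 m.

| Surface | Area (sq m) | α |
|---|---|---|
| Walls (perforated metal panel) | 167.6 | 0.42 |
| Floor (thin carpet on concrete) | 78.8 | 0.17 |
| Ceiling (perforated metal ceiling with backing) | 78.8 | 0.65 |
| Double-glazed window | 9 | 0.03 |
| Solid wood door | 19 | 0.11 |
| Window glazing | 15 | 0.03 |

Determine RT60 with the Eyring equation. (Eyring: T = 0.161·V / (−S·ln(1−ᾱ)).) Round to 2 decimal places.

Total surface area S = 167.6 + 78.8 + 78.8 + 9 + 19 + 15 = 368.2 sq m.
Σ(Sᵢαᵢ) = 167.6×0.42 + 78.8×0.17 + 78.8×0.65 + 9×0.03 + 19×0.11 + 15×0.03 = 137.818.
ᾱ = 137.818 / 368.2 = 0.3743.
Eyring denominator: −S ln(1−ᾱ) = 172.643.
V = 30.3 × 2.6 × 3.2 = 252.096 m³.
RT60 = 0.161 × 252.096 / 172.643 = 0.24 s.

0.24 sec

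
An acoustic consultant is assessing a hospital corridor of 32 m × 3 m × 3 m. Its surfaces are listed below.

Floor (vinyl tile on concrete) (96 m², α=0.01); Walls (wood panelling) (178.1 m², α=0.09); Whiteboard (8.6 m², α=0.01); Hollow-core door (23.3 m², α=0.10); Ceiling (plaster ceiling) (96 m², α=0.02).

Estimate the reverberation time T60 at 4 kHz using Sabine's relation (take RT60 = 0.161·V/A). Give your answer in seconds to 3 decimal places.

A = Σ Sᵢαᵢ = 96*0.01 + 178.1*0.09 + 8.6*0.01 + 23.3*0.10 + 96*0.02 = 21.325 sabins.
Volume V = 32 × 3 × 3 = 288 m³.
RT60 = 0.161 · V / A = 0.161 × 288 / 21.325 = 2.174 s.

2.174 sec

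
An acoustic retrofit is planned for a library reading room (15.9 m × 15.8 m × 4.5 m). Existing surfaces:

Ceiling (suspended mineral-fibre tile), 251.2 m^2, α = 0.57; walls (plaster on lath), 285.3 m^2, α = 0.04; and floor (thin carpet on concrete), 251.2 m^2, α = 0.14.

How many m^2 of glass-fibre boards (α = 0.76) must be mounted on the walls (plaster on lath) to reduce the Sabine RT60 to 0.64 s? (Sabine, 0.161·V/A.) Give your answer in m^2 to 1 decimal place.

Summing Sᵢαᵢ: 143.184 + 11.412 + 35.168 → A₁ = 189.764 sabins.
V = 1130.49 m³. Target absorption A₂ = 0.161 × 1130.49 / 0.64 = 284.389 sabins.
ΔA needed = 284.389 − 189.764 = 94.625 sabins.
Each m^2 of panel replacing the walls (plaster on lath) adds (0.76 − 0.04) = 0.72 sabins.
Panel area = 94.625 / 0.72 = 131.4 m^2.

131.4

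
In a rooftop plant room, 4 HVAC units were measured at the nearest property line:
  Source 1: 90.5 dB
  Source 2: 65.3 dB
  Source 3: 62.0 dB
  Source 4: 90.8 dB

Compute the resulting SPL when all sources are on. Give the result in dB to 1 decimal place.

93.7 dB

Sum in the linear (power) domain: Σ 10^(Lᵢ/10) = 10^(90.5/10) + 10^(65.3/10) + 10^(62.0/10) + 10^(90.8/10) = 2.329e+09.
Combined level = 10 log₁₀(2.329e+09) = 93.7 dB.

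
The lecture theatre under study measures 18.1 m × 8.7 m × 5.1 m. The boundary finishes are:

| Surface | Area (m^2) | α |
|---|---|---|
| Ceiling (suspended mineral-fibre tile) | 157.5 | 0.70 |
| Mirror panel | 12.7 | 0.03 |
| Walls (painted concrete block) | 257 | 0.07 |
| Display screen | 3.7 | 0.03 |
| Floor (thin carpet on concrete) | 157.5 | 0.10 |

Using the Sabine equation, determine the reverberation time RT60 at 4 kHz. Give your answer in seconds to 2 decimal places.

A = Σ Sᵢαᵢ = 157.5×0.70 + 12.7×0.03 + 257×0.07 + 3.7×0.03 + 157.5×0.10 = 144.482 sabins.
Volume V = 18.1 × 8.7 × 5.1 = 803.097 m³.
Sabine: RT60 = 0.161 × 803.097 / 144.482 = 0.89 s.

0.89 sec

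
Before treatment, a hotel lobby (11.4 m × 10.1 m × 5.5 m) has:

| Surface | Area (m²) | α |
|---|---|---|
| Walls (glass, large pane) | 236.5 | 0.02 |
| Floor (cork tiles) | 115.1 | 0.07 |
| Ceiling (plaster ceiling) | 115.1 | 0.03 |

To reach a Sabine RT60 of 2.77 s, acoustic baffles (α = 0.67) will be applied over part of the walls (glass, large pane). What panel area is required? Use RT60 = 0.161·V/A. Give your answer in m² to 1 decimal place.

A₁ = Σ Sᵢαᵢ = 236.5×0.02 + 115.1×0.07 + 115.1×0.03 = 16.240 sabins.
V = 633.27 m³. Target absorption A₂ = 0.161 × 633.27 / 2.77 = 36.807 sabins.
ΔA needed = 36.807 − 16.240 = 20.567 sabins.
Each m² of panel replacing the walls (glass, large pane) adds (0.67 − 0.02) = 0.65 sabins.
Panel area = 20.567 / 0.65 = 31.6 m².

31.6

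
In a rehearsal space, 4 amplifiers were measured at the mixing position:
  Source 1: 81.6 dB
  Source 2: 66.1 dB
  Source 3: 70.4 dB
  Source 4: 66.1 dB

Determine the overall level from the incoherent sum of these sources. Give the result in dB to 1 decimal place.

Sum in the linear (power) domain: Σ 10^(Lᵢ/10) = 10^(81.6/10) + 10^(66.1/10) + 10^(70.4/10) + 10^(66.1/10) = 1.637e+08.
Back to dB: 10·log₁₀ Σ = 82.1 dB.

82.1 dB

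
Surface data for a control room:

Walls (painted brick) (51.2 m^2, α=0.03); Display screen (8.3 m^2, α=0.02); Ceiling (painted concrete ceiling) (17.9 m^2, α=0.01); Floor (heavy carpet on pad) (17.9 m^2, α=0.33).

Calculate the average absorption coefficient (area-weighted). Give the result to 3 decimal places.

0.082

Total surface area S = 95.3 m^2.
A = 51.2·0.03 + 8.3·0.02 + 17.9·0.01 + 17.9·0.33 = 7.788 sabins.
ᾱ = A/S = 0.082.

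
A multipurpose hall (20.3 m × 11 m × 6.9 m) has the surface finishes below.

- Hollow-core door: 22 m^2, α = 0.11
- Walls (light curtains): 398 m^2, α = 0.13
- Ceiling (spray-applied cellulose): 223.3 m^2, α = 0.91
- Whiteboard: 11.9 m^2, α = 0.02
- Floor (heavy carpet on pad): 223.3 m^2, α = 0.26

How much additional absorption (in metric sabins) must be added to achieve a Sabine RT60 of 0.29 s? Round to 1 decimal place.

539.7 sabins

Summing Sᵢαᵢ: 2.420 + 51.740 + 203.203 + 0.238 + 58.058 → A₁ = 315.659 sabins.
Target A₂ = 0.161·1540.77/0.29 = 855.393 sabins (V = 1540.77 m³).
ΔA = A₂ − A₁ = 855.393 − 315.659 = 539.7 sabins.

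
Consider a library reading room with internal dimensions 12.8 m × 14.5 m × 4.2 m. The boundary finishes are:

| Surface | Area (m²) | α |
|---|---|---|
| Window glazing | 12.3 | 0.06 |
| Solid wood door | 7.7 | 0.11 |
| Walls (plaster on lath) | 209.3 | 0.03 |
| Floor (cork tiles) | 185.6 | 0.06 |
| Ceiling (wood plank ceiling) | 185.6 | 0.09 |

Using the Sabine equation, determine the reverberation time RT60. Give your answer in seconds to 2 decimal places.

3.52 seconds

Equivalent absorption area: A = 12.3*0.06 + 7.7*0.11 + 209.3*0.03 + 185.6*0.06 + 185.6*0.09 = 35.704 m².
V = 12.8·14.5·4.2 = 779.52 m³.
T = 0.161 V/A = 0.161·779.52/35.704 = 3.52 s.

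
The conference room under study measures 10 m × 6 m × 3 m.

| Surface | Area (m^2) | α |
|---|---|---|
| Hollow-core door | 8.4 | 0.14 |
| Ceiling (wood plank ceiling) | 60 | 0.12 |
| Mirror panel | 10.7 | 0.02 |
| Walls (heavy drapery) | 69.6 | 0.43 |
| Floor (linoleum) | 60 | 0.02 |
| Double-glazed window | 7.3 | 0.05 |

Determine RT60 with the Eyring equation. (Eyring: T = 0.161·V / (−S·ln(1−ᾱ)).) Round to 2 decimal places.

Total surface area S = 8.4 + 60 + 10.7 + 69.6 + 60 + 7.3 = 216.0 m^2.
Absorption A = 8.4·0.14 + 60·0.12 + 10.7·0.02 + 69.6·0.43 + 60·0.02 + 7.3·0.05 = 40.083 sabins.
Mean coefficient ᾱ = A/S = 0.1856.
−S·ln(1−ᾱ) = −216.0 × ln(1 − 0.1856) = 44.346.
V = 10 × 6 × 3 = 180 m³.
RT60 = 0.161 × 180 / 44.346 = 0.65 s.

0.65 s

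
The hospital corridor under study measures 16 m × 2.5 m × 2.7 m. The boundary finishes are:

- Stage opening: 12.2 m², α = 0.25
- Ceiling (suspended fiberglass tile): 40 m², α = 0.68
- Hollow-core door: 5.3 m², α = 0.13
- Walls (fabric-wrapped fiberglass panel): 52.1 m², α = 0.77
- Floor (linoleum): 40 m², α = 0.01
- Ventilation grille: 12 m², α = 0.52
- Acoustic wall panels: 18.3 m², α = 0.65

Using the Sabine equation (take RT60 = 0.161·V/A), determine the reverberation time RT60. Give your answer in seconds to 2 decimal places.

0.19 s

Summing Sᵢαᵢ: 3.050 + 27.200 + 0.689 + 40.117 + 0.400 + 6.240 + 11.895 → A = 89.591 sabins.
Room volume: 108 m³.
T = 0.161 V/A = 0.161·108/89.591 = 0.19 s.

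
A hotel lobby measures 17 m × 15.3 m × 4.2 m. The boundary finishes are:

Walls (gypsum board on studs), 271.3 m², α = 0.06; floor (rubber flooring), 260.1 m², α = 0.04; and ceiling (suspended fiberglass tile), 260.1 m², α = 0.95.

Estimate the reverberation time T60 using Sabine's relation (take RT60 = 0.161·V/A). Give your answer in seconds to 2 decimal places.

0.64 seconds

Equivalent absorption area: A = 271.3*0.06 + 260.1*0.04 + 260.1*0.95 = 273.777 m².
Room volume: 1092.42 m³.
T = 0.161 V/A = 0.161·1092.42/273.777 = 0.64 s.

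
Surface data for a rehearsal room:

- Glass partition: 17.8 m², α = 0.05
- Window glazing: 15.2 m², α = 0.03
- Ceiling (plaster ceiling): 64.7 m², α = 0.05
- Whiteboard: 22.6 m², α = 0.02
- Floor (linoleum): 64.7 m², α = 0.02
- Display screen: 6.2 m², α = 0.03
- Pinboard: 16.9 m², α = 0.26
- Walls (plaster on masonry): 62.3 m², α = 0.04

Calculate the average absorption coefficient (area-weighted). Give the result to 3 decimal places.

S = Σ Sᵢ = 17.8 + 15.2 + 64.7 + 22.6 + 64.7 + 6.2 + 16.9 + 62.3 = 270.4 m².
Σ(Sᵢαᵢ) = 17.8×0.05 + 15.2×0.03 + 64.7×0.05 + 22.6×0.02 + 64.7×0.02 + 6.2×0.03 + 16.9×0.26 + 62.3×0.04 = 13.399.
ᾱ = 13.399 / 270.4 = 0.050.

0.050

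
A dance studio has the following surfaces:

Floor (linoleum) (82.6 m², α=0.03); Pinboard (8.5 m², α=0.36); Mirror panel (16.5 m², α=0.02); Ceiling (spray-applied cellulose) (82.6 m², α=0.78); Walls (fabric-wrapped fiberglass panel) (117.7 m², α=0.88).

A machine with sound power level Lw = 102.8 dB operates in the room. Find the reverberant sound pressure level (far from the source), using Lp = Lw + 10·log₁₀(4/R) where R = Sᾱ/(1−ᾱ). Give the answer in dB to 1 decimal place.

82.8 dB

A = 173.872 sabins; S = 307.9 m².
ᾱ = 173.872/307.9 = 0.5647; R = Sᾱ/(1−ᾱ) = 173.872/(1−0.5647) = 399.430 m².
Lp = 102.8 + 10·log₁₀(4/399.430) = 102.8 + (-19.99) = 82.8 dB.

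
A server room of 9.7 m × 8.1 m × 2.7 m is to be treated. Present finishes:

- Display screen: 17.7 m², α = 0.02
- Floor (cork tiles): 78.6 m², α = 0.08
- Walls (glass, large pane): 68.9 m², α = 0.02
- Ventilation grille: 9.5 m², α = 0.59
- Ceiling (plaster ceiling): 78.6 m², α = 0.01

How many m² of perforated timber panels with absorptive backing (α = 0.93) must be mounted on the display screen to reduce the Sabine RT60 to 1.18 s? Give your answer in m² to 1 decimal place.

16.0

Total absorption A₁ = 17.7×0.02 + 78.6×0.08 + 68.9×0.02 + 9.5×0.59 + 78.6×0.01
  = 0.354 + 6.288 + 1.378 + 5.605 + 0.786 = 14.411 m² sabins.
V = 212.139 m³. Target absorption A₂ = 0.161 × 212.139 / 1.18 = 28.944 sabins.
Absorption to add: 28.944 − 14.411 = 14.533 sabins.
Each m² of panel replacing the display screen adds (0.93 − 0.02) = 0.91 sabins.
Area = ΔA/Δα = 14.533/0.91 = 16.0 m².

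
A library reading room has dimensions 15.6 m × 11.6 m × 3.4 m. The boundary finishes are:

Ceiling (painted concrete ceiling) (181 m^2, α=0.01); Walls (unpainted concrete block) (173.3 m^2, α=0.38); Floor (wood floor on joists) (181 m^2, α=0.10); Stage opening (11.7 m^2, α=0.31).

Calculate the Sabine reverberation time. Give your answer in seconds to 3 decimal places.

Total absorption A = 181·0.01 + 173.3·0.38 + 181·0.10 + 11.7·0.31
  = 1.810 + 65.854 + 18.100 + 3.627 = 89.391 m^2 sabins.
Room volume: 615.264 m³.
Sabine: RT60 = 0.161 × 615.264 / 89.391 = 1.108 s.

1.108 s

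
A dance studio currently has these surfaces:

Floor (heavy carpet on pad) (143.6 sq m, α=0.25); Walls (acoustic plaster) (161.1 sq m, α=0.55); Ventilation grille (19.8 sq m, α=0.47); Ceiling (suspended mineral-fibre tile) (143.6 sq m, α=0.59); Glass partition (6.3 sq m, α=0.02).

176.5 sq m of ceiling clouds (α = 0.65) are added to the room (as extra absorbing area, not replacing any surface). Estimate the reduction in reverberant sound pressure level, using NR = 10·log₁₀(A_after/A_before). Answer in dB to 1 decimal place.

1.8 dB

Summing Sᵢαᵢ: 35.900 + 88.605 + 9.306 + 84.724 + 0.126 → A_before = 218.661 sabins.
Treatment contributes 176.5·0.65 = 114.725 sabins.
New total A_after = 333.386 sabins.
NR = 10·log₁₀(333.386/218.661) = 1.8 dB.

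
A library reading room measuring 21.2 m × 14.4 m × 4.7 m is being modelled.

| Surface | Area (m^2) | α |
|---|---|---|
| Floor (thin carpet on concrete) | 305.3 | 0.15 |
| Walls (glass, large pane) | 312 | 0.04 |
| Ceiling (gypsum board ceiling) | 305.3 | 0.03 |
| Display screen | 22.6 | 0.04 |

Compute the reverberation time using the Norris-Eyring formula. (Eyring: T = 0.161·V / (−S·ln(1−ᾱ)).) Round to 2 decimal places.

3.26 sec

Total surface area S = 305.3 + 312 + 305.3 + 22.6 = 945.2 m^2.
Absorption A = 305.3·0.15 + 312·0.04 + 305.3·0.03 + 22.6·0.04 = 68.338 sabins.
ᾱ = 68.338 / 945.2 = 0.0723.
−S·ln(1−ᾱ) = −945.2 × ln(1 − 0.0723) = 70.934.
V = 21.2 × 14.4 × 4.7 = 1434.816 m³.
RT60 = 0.161 × 1434.816 / 70.934 = 3.26 s.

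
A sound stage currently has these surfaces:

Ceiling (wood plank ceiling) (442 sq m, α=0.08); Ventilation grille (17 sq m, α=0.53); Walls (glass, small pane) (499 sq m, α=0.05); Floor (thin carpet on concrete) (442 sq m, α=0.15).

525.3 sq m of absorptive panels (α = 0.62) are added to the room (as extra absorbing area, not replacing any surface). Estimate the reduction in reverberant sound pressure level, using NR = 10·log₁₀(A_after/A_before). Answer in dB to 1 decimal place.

5.3 dB

Equivalent absorption area: A_before = 442*0.08 + 17*0.53 + 499*0.05 + 442*0.15 = 135.620 sq m.
Added absorption = 525.3 × 0.62 = 325.686 sabins.
A_after = 135.620 + 325.686 = 461.306 sabins.
Reduction = 10 log₁₀(A_after/A_before) = 10 log₁₀(3.4015) = 5.3 dB.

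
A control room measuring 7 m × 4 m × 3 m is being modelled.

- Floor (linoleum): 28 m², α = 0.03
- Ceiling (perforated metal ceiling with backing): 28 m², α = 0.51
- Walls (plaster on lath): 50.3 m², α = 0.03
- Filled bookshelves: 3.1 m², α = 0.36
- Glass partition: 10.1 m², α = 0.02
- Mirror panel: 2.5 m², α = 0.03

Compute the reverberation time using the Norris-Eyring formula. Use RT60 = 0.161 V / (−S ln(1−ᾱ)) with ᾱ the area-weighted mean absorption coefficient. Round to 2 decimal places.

S = Σ Sᵢ = 122.0 m².
Σ(Sᵢαᵢ) = 28×0.03 + 28×0.51 + 50.3×0.03 + 3.1×0.36 + 10.1×0.02 + 2.5×0.03 = 18.022.
ᾱ = 18.022 / 122.0 = 0.1477.
−S·ln(1−ᾱ) = −122.0 × ln(1 − 0.1477) = 19.498.
V = 7 × 4 × 3 = 84 m³.
RT60 = 0.161 × 84 / 19.498 = 0.69 s.

0.69 s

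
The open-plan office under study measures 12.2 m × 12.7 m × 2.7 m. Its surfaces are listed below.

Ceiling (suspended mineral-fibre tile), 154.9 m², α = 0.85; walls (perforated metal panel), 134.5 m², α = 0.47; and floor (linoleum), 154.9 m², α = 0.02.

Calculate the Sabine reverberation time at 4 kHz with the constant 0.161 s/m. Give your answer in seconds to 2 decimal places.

Total absorption A = 154.9·0.85 + 134.5·0.47 + 154.9·0.02
  = 131.665 + 63.215 + 3.098 = 197.978 m² sabins.
V = 12.2·12.7·2.7 = 418.338 m³.
T = 0.161 V/A = 0.161·418.338/197.978 = 0.34 s.

0.34 sec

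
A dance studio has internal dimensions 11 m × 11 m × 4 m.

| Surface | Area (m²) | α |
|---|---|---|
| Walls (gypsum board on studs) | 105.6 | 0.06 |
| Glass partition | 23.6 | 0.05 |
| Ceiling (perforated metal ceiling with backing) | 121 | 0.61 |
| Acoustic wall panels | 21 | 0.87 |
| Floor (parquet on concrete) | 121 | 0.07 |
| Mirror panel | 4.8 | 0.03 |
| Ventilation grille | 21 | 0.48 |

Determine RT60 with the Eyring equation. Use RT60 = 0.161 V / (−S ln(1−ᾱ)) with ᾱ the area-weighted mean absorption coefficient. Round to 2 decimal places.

Total surface area S = 105.6 + 23.6 + 121 + 21 + 121 + 4.8 + 21 = 418.0 m².
Absorption A = 105.6×0.06 + 23.6×0.05 + 121×0.61 + 21×0.87 + 121×0.07 + 4.8×0.03 + 21×0.48 = 118.290 sabins.
Mean coefficient ᾱ = A/S = 0.2830.
−S·ln(1−ᾱ) = −418.0 × ln(1 − 0.2830) = 139.060.
V = 11 × 11 × 4 = 484 m³.
T = 0.161·V/[−S·ln(1−ᾱ)] = 0.161·484/139.060 = 0.56 s.

0.56 sec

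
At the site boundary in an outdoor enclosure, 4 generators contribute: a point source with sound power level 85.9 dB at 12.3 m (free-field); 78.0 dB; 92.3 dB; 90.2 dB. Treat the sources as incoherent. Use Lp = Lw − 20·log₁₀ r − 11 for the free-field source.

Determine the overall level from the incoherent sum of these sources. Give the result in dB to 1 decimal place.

Source at 12.3 m: Lp = 85.9 − 20·log₁₀(12.3) − 11 = 53.1 dB.
Converting to relative power and adding: 10^(53.1/10) + 10^(78.0/10) + 10^(92.3/10) + 10^(90.2/10) = 2.809e+09.
Back to dB: 10·log₁₀ Σ = 94.5 dB.

94.5 dB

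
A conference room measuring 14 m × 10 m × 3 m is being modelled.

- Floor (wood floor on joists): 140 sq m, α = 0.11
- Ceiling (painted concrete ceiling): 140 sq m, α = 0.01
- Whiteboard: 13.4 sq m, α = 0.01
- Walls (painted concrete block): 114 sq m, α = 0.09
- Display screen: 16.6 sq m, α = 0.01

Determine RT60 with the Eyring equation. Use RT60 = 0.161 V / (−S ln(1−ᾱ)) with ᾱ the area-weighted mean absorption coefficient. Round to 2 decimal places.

S = Σ Sᵢ = 424.0 sq m.
Σ(Sᵢαᵢ) = 140×0.11 + 140×0.01 + 13.4×0.01 + 114×0.09 + 16.6×0.01 = 27.360.
ᾱ = 27.360 / 424.0 = 0.0645.
−S·ln(1−ᾱ) = −424.0 × ln(1 − 0.0645) = 28.270.
V = 14 × 10 × 3 = 420 m³.
T = 0.161·V/[−S·ln(1−ᾱ)] = 0.161·420/28.270 = 2.39 s.

2.39 sec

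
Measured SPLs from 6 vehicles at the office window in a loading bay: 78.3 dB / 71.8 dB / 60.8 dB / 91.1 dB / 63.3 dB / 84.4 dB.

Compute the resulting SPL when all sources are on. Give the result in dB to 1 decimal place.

92.2 dB

Sum in the linear (power) domain: Σ 10^(Lᵢ/10) = 10^(78.3/10) + 10^(71.8/10) + 10^(60.8/10) + 10^(91.1/10) + 10^(63.3/10) + 10^(84.4/10) = 1.65e+09.
Combined level = 10 log₁₀(1.65e+09) = 92.2 dB.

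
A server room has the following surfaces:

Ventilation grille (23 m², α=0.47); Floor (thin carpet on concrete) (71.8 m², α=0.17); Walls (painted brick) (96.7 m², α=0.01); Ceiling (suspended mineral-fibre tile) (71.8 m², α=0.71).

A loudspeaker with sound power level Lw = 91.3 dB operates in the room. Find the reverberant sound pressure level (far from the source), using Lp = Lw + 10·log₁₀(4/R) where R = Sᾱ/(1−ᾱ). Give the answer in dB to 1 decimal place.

A = 74.961 sabins; S = 263.3 m².
ᾱ = 74.961/263.3 = 0.2847; R = Sᾱ/(1−ᾱ) = 74.961/(1−0.2847) = 104.797 m².
Lp = 91.3 + 10·log₁₀(4/104.797) = 91.3 + (-14.18) = 77.1 dB.

77.1 dB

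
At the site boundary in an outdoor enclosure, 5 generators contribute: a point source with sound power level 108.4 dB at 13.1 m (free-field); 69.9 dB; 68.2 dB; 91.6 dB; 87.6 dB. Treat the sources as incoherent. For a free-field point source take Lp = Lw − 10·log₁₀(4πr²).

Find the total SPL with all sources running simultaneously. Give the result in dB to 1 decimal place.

93.2 dB

Source at 13.1 m: Lp = 108.4 − 10·log₁₀(4π·13.1²) = 108.4 − 10·log₁₀(2156.515) = 75.1 dB.
Σ 10^(Lᵢ/10) = 2.07e+09.
L_total = 10·log₁₀(2.07e+09) = 93.2 dB.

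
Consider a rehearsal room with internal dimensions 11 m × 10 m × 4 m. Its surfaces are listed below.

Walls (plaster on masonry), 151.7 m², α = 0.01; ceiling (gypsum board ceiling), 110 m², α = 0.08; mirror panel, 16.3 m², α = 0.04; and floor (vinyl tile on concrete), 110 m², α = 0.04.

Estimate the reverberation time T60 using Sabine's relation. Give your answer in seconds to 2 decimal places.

A = Σ Sᵢαᵢ = 151.7·0.01 + 110·0.08 + 16.3·0.04 + 110·0.04 = 15.369 sabins.
V = 11·10·4 = 440 m³.
Sabine: RT60 = 0.161 × 440 / 15.369 = 4.61 s.

4.61 s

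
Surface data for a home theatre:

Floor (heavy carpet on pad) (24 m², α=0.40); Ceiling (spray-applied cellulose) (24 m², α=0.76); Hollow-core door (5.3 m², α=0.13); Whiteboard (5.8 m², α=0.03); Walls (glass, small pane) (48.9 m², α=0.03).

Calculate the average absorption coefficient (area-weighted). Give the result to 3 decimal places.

0.279

S = Σ Sᵢ = 24 + 24 + 5.3 + 5.8 + 48.9 = 108.0 m².
Σ(Sᵢαᵢ) = 24*0.40 + 24*0.76 + 5.3*0.13 + 5.8*0.03 + 48.9*0.03 = 30.170.
ᾱ = 30.170 / 108.0 = 0.279.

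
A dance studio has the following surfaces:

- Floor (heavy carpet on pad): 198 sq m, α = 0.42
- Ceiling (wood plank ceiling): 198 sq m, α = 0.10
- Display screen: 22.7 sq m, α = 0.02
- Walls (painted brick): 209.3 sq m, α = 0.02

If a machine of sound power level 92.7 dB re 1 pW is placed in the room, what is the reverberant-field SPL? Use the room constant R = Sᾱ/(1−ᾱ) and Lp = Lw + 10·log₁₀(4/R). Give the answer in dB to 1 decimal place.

A = 107.600 sabins; S = 628.0 sq m.
ᾱ = 107.600/628.0 = 0.1713; R = Sᾱ/(1−ᾱ) = 107.600/(1−0.1713) = 129.842 sq m.
Lp = Lw + 10 log₁₀(4/R) = 92.7 -15.11 = 77.6 dB.

77.6 dB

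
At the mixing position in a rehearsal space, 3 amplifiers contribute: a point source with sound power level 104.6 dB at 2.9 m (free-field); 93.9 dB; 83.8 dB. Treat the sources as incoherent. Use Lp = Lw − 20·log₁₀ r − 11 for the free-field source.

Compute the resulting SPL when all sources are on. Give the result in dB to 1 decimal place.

94.7 dB

Source at 2.9 m: Lp = 104.6 − 20·log₁₀(2.9) − 11 = 84.4 dB.
Σ 10^(Lᵢ/10) = 2.97e+09.
L_total = 10·log₁₀(2.97e+09) = 94.7 dB.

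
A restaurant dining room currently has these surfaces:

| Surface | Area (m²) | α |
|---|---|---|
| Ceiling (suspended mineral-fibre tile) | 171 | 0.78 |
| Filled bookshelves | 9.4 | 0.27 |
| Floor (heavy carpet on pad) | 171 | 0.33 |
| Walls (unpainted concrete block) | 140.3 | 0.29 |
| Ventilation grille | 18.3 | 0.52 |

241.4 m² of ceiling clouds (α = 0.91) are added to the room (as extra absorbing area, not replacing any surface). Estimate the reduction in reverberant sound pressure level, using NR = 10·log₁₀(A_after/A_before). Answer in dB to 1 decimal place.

2.8 dB

A_before = Σ Sᵢαᵢ = 171·0.78 + 9.4·0.27 + 171·0.33 + 140.3·0.29 + 18.3·0.52 = 242.551 sabins.
Added absorption = 241.4 × 0.91 = 219.674 sabins.
New total A_after = 462.225 sabins.
NR = 10·log₁₀(462.225/242.551) = 2.8 dB.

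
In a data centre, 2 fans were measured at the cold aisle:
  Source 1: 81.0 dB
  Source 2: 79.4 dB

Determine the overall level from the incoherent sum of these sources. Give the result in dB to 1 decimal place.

Converting to relative power and adding: 10^(81.0/10) + 10^(79.4/10) = 2.13e+08.
Back to dB: 10·log₁₀ Σ = 83.3 dB.

83.3 dB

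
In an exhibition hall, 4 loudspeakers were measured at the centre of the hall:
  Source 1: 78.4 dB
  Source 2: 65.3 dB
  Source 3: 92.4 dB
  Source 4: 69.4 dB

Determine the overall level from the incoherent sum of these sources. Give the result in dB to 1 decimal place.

92.6 dB

Converting to relative power and adding: 10^(78.4/10) + 10^(65.3/10) + 10^(92.4/10) + 10^(69.4/10) = 1.819e+09.
L_total = 10·log₁₀(1.819e+09) = 92.6 dB.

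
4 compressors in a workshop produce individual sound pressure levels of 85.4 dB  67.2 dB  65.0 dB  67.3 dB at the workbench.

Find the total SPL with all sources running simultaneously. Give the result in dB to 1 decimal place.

Σ 10^(Lᵢ/10) = 3.605e+08.
Back to dB: 10·log₁₀ Σ = 85.6 dB.

85.6 dB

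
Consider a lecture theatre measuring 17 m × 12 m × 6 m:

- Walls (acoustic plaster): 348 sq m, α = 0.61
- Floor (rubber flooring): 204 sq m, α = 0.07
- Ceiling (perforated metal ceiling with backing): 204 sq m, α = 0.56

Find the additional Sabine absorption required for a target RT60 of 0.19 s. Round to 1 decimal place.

696.4 sabins

A₁ = Σ Sᵢαᵢ = 348*0.61 + 204*0.07 + 204*0.56 = 340.800 sabins.
Target A₂ = 0.161·1224/0.19 = 1037.179 sabins (V = 1224 m³).
Additional absorption ΔA = 1037.179 − 340.800 = 696.4 sabins.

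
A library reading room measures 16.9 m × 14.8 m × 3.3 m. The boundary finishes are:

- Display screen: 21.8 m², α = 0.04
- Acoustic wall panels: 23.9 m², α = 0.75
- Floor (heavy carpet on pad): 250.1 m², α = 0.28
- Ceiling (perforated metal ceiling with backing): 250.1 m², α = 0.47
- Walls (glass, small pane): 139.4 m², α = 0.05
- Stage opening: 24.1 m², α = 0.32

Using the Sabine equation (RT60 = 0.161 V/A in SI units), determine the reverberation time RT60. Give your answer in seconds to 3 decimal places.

Equivalent absorption area: A = 21.8·0.04 + 23.9·0.75 + 250.1·0.28 + 250.1·0.47 + 139.4·0.05 + 24.1·0.32 = 221.054 m².
Volume V = 16.9 × 14.8 × 3.3 = 825.396 m³.
RT60 = 0.161 · V / A = 0.161 × 825.396 / 221.054 = 0.601 s.

0.601 seconds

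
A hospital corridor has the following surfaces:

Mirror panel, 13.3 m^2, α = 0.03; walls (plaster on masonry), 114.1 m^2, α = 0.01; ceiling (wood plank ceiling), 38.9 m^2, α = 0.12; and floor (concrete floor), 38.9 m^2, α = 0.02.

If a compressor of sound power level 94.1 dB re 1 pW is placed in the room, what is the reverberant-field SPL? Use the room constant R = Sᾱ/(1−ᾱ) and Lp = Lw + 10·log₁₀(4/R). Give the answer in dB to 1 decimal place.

91.5 dB

A = 6.986 sabins; S = 205.2 m^2.
ᾱ = 6.986/205.2 = 0.0340; R = Sᾱ/(1−ᾱ) = 6.986/(1−0.0340) = 7.232 m^2.
Lp = 94.1 + 10·log₁₀(4/7.232) = 94.1 + (-2.57) = 91.5 dB.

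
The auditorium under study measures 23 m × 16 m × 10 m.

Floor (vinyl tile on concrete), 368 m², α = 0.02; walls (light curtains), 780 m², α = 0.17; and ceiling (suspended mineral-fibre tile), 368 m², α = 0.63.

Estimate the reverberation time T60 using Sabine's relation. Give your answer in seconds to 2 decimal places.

Summing Sᵢαᵢ: 7.360 + 132.600 + 231.840 → A = 371.800 sabins.
Room volume: 3680 m³.
RT60 = 0.161 · V / A = 0.161 × 3680 / 371.800 = 1.59 s.

1.59 s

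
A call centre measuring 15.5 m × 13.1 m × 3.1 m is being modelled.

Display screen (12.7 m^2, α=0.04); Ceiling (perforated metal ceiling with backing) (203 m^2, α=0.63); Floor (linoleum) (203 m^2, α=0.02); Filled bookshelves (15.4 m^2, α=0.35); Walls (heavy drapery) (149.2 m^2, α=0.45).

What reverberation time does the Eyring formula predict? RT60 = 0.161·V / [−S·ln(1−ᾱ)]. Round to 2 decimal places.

0.40 s

S = Σ Sᵢ = 583.3 m^2.
Absorption A = 12.7·0.04 + 203·0.63 + 203·0.02 + 15.4·0.35 + 149.2·0.45 = 204.988 sabins.
Mean coefficient ᾱ = A/S = 0.3514.
−S·ln(1−ᾱ) = −583.3 × ln(1 − 0.3514) = 252.533.
V = 15.5 × 13.1 × 3.1 = 629.455 m³.
RT60 = 0.161 × 629.455 / 252.533 = 0.40 s.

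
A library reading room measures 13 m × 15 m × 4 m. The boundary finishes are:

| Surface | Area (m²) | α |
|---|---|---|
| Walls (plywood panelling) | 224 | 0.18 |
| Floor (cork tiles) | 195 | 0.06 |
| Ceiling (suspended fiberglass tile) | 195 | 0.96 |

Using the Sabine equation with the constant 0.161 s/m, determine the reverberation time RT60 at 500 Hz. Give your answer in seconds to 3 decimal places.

Summing Sᵢαᵢ: 40.320 + 11.700 + 187.200 → A = 239.220 sabins.
Volume V = 13 × 15 × 4 = 780 m³.
T = 0.161 V/A = 0.161·780/239.220 = 0.525 s.

0.525 s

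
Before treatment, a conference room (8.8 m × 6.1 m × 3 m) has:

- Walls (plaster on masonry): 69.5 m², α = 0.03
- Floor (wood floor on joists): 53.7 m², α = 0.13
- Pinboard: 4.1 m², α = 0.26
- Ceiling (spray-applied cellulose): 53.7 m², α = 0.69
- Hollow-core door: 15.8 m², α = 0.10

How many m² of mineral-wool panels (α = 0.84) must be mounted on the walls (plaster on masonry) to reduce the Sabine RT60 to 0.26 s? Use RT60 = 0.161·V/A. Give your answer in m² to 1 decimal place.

Summing Sᵢαᵢ: 2.085 + 6.981 + 1.066 + 37.053 + 1.580 → A₁ = 48.765 sabins.
Required A₂ = 0.161·161.04/0.26 = 99.721 sabins.
ΔA needed = 99.721 − 48.765 = 50.956 sabins.
Net gain per m²: Δα = 0.84 − 0.03 = 0.81.
Panel area = 50.956 / 0.81 = 62.9 m².

62.9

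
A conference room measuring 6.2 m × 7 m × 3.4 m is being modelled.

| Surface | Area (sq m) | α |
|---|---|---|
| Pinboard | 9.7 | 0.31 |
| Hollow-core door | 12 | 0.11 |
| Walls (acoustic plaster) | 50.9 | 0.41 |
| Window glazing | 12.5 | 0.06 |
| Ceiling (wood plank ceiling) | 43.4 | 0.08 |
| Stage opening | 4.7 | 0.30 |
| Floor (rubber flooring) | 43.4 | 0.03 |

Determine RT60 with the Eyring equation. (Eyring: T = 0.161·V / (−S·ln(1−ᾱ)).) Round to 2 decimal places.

0.67 seconds

Total surface area S = 9.7 + 12 + 50.9 + 12.5 + 43.4 + 4.7 + 43.4 = 176.6 sq m.
Absorption A = 9.7×0.31 + 12×0.11 + 50.9×0.41 + 12.5×0.06 + 43.4×0.08 + 4.7×0.30 + 43.4×0.03 = 32.130 sabins.
ᾱ = 32.130 / 176.6 = 0.1819.
−S·ln(1−ᾱ) = −176.6 × ln(1 − 0.1819) = 35.456.
V = 6.2 × 7 × 3.4 = 147.56 m³.
T = 0.161·V/[−S·ln(1−ᾱ)] = 0.161·147.56/35.456 = 0.67 s.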